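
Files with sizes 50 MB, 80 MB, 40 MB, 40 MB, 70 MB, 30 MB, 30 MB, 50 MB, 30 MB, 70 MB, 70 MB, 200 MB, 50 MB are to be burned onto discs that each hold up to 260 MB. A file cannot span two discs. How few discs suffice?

Total = 200 + 80 + 70 + 70 + 70 + 50 + 50 + 50 + 40 + 40 + 30 + 30 + 30 = 810 MB.
Lower bound: ⌈810/260⌉ = 4 discs.
A packing using 4 discs:
  disc 1: 200 + 50 = 250
  disc 2: 80 + 70 + 70 + 40 = 260
  disc 3: 70 + 50 + 50 + 40 + 30 = 240
  disc 4: 30 + 30 = 60
This matches the lower bound, so 4 is optimal.

4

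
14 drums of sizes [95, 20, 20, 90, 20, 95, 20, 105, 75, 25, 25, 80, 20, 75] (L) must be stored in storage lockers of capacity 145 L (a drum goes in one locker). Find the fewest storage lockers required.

7

Total = 105 + 95 + 95 + 90 + 80 + 75 + 75 + 25 + 25 + 20 + 20 + 20 + 20 + 20 = 765 L.
Lower bound: ⌈765/145⌉ = 6 storage lockers.
Also, 7 drums each exceed 145/2 L, and no two of those can share a locker, so at least 7 storage lockers are needed.
A packing using 7 storage lockers:
  locker 1: 105 + 25 = 130
  locker 2: 95 + 25 + 20 = 140
  locker 3: 95 + 20 + 20 = 135
  locker 4: 90 + 20 + 20 = 130
  locker 5: 80 = 80
  locker 6: 75 = 75
  locker 7: 75 = 75
This matches the lower bound, so 7 is optimal.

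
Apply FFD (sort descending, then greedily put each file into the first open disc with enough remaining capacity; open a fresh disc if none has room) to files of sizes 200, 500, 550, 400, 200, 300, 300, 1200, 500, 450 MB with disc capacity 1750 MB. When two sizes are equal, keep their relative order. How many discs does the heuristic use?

3

Sorted descending: 1200, 550, 500, 500, 450, 400, 300, 300, 200, 200.
  1200 → disc 1 (new)  [load 1200/1750]
  550 → disc 1  [load 1750/1750]
  500 → disc 2 (new)  [load 500/1750]
  500 → disc 2  [load 1000/1750]
  450 → disc 2  [load 1450/1750]
  400 → disc 3 (new)  [load 400/1750]
  300 → disc 2  [load 1750/1750]
  300 → disc 3  [load 700/1750]
  200 → disc 3  [load 900/1750]
  200 → disc 3  [load 1100/1750]
3 discs opened.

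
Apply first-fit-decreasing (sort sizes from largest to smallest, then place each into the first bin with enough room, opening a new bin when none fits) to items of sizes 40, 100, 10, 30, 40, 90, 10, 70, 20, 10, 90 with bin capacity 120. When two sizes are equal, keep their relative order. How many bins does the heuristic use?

Sorted descending: 100, 90, 90, 70, 40, 40, 30, 20, 10, 10, 10.
  100 → bin 1 (new)  [load 100/120]
  90 → bin 2 (new)  [load 90/120]
  90 → bin 3 (new)  [load 90/120]
  70 → bin 4 (new)  [load 70/120]
  40 → bin 4  [load 110/120]
  40 → bin 5 (new)  [load 40/120]
  30 → bin 2  [load 120/120]
  20 → bin 1  [load 120/120]
  10 → bin 3  [load 100/120]
  10 → bin 3  [load 110/120]
  10 → bin 3  [load 120/120]
5 bins opened.

5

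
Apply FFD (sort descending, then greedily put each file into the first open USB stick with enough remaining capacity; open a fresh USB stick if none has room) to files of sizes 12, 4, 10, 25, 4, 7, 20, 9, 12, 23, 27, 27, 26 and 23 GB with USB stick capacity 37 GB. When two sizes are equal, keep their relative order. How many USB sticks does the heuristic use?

7

Sorted descending: 27, 27, 26, 25, 23, 23, 20, 12, 12, 10, 9, 7, 4, 4.
  27 → USB stick 1 (new)  [load 27/37]
  27 → USB stick 2 (new)  [load 27/37]
  26 → USB stick 3 (new)  [load 26/37]
  25 → USB stick 4 (new)  [load 25/37]
  23 → USB stick 5 (new)  [load 23/37]
  23 → USB stick 6 (new)  [load 23/37]
  20 → USB stick 7 (new)  [load 20/37]
  12 → USB stick 4  [load 37/37]
  12 → USB stick 5  [load 35/37]
  10 → USB stick 1  [load 37/37]
  9 → USB stick 2  [load 36/37]
  7 → USB stick 3  [load 33/37]
  4 → USB stick 3  [load 37/37]
  4 → USB stick 6  [load 27/37]
7 USB sticks opened.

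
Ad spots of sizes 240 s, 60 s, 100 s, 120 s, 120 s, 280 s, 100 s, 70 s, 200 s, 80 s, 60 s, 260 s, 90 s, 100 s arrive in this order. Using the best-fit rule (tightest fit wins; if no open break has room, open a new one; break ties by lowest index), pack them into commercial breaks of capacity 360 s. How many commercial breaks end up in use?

6

  240 → break 1 (new)  [load 240/360]
  60 → break 1  [load 300/360]
  100 → break 2 (new)  [load 100/360]
  120 → break 2  [load 220/360]
  120 → break 2  [load 340/360]
  280 → break 3 (new)  [load 280/360]
  100 → break 4 (new)  [load 100/360]
  70 → break 3  [load 350/360]
  200 → break 4  [load 300/360]
  80 → break 5 (new)  [load 80/360]
  60 → break 1  [load 360/360]
  260 → break 5  [load 340/360]
  90 → break 6 (new)  [load 90/360]
  100 → break 6  [load 190/360]
6 commercial breaks opened.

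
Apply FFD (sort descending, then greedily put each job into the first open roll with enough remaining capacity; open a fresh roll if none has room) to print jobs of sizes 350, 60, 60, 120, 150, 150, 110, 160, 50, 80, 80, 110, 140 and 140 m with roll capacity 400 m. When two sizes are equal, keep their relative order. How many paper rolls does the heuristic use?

Sorted descending: 350, 160, 150, 150, 140, 140, 120, 110, 110, 80, 80, 60, 60, 50.
  350 → roll 1 (new)  [load 350/400]
  160 → roll 2 (new)  [load 160/400]
  150 → roll 2  [load 310/400]
  150 → roll 3 (new)  [load 150/400]
  140 → roll 3  [load 290/400]
  140 → roll 4 (new)  [load 140/400]
  120 → roll 4  [load 260/400]
  110 → roll 3  [load 400/400]
  110 → roll 4  [load 370/400]
  80 → roll 2  [load 390/400]
  80 → roll 5 (new)  [load 80/400]
  60 → roll 5  [load 140/400]
  60 → roll 5  [load 200/400]
  50 → roll 1  [load 400/400]
5 paper rolls opened.

5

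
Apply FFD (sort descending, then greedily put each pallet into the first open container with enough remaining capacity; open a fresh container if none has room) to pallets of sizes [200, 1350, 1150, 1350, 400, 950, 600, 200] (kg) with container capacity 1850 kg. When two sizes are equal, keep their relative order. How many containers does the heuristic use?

Sorted descending: 1350, 1350, 1150, 950, 600, 400, 200, 200.
  1350 → container 1 (new)  [load 1350/1850]
  1350 → container 2 (new)  [load 1350/1850]
  1150 → container 3 (new)  [load 1150/1850]
  950 → container 4 (new)  [load 950/1850]
  600 → container 3  [load 1750/1850]
  400 → container 1  [load 1750/1850]
  200 → container 2  [load 1550/1850]
  200 → container 2  [load 1750/1850]
4 containers opened.

4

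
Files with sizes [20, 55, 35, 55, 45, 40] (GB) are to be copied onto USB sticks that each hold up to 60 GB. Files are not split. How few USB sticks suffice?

Total = 55 + 55 + 45 + 40 + 35 + 20 = 250 GB.
Lower bound: ⌈250/60⌉ = 5 USB sticks.
A packing using 5 USB sticks:
  USB stick 1: 55 = 55
  USB stick 2: 55 = 55
  USB stick 3: 45 = 45
  USB stick 4: 40 + 20 = 60
  USB stick 5: 35 = 35
This matches the lower bound, so 5 is optimal.

5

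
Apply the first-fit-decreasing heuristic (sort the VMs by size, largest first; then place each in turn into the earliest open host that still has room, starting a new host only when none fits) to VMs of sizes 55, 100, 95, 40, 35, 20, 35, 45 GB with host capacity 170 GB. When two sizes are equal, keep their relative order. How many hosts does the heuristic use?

3

Sorted descending: 100, 95, 55, 45, 40, 35, 35, 20.
  100 → host 1 (new)  [load 100/170]
  95 → host 2 (new)  [load 95/170]
  55 → host 1  [load 155/170]
  45 → host 2  [load 140/170]
  40 → host 3 (new)  [load 40/170]
  35 → host 3  [load 75/170]
  35 → host 3  [load 110/170]
  20 → host 2  [load 160/170]
3 hosts opened.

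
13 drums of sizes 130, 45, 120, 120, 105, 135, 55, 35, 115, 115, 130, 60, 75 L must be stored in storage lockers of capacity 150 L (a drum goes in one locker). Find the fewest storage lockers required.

Total = 135 + 130 + 130 + 120 + 120 + 115 + 115 + 105 + 75 + 60 + 55 + 45 + 35 = 1240 L.
Lower bound: ⌈1240/150⌉ = 9 storage lockers.
A packing using 10 storage lockers:
  locker 1: 135 = 135
  locker 2: 130 = 130
  locker 3: 130 = 130
  locker 4: 120 = 120
  locker 5: 120 = 120
  locker 6: 115 + 35 = 150
  locker 7: 115 = 115
  locker 8: 105 + 45 = 150
  locker 9: 75 + 60 = 135
  locker 10: 55 = 55
No arrangement into 9 storage lockers stays within capacity, so 10 is optimal.

10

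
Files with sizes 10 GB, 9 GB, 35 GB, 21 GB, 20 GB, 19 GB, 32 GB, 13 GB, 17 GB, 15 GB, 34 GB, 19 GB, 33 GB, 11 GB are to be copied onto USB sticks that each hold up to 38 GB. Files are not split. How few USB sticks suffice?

9

Total = 35 + 34 + 33 + 32 + 21 + 20 + 19 + 19 + 17 + 15 + 13 + 11 + 10 + 9 = 288 GB.
Lower bound: ⌈288/38⌉ = 8 USB sticks.
A packing using 9 USB sticks:
  USB stick 1: 35 = 35
  USB stick 2: 34 = 34
  USB stick 3: 33 = 33
  USB stick 4: 32 = 32
  USB stick 5: 21 + 17 = 38
  USB stick 6: 20 + 15 = 35
  USB stick 7: 19 + 19 = 38
  USB stick 8: 13 + 11 + 10 = 34
  USB stick 9: 9 = 9
No arrangement into 8 USB sticks stays within capacity, so 9 is optimal.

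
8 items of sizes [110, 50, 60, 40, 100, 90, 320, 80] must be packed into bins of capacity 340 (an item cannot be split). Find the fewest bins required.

Total = 320 + 110 + 100 + 90 + 80 + 60 + 50 + 40 = 850.
Lower bound: ⌈850/340⌉ = 3 bins.
A packing using 3 bins:
  bin 1: 320 = 320
  bin 2: 110 + 100 + 90 + 40 = 340
  bin 3: 80 + 60 + 50 = 190
This matches the lower bound, so 3 is optimal.

3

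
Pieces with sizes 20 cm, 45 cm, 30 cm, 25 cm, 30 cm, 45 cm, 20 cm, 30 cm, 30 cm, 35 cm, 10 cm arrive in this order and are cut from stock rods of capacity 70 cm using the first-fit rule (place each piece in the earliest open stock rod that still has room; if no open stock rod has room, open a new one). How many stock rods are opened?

  20 → stock rod 1 (new)  [load 20/70]
  45 → stock rod 1  [load 65/70]
  30 → stock rod 2 (new)  [load 30/70]
  25 → stock rod 2  [load 55/70]
  30 → stock rod 3 (new)  [load 30/70]
  45 → stock rod 4 (new)  [load 45/70]
  20 → stock rod 3  [load 50/70]
  30 → stock rod 5 (new)  [load 30/70]
  30 → stock rod 5  [load 60/70]
  35 → stock rod 6 (new)  [load 35/70]
  10 → stock rod 2  [load 65/70]
6 stock rods opened.

6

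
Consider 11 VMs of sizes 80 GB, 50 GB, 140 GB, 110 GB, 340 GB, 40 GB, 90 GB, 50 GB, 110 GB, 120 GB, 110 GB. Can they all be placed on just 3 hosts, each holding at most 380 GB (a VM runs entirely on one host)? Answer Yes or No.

No

Total = 1240 GB; ⌈1240/380⌉ = 4.
At least 4 hosts are required, but only 3 are allowed.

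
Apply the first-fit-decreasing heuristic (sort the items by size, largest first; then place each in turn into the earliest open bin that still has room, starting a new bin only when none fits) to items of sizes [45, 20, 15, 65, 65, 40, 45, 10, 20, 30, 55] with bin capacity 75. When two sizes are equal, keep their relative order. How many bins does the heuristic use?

Sorted descending: 65, 65, 55, 45, 45, 40, 30, 20, 20, 15, 10.
  65 → bin 1 (new)  [load 65/75]
  65 → bin 2 (new)  [load 65/75]
  55 → bin 3 (new)  [load 55/75]
  45 → bin 4 (new)  [load 45/75]
  45 → bin 5 (new)  [load 45/75]
  40 → bin 6 (new)  [load 40/75]
  30 → bin 4  [load 75/75]
  20 → bin 3  [load 75/75]
  20 → bin 5  [load 65/75]
  15 → bin 6  [load 55/75]
  10 → bin 1  [load 75/75]
6 bins opened.

6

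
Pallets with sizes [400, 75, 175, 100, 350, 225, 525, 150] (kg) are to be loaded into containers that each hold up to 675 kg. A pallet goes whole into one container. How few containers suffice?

Total = 525 + 400 + 350 + 225 + 175 + 150 + 100 + 75 = 2000 kg.
Lower bound: ⌈2000/675⌉ = 3 containers.
A packing using 3 containers:
  container 1: 525 + 150 = 675
  container 2: 400 + 175 + 100 = 675
  container 3: 350 + 225 + 75 = 650
This matches the lower bound, so 3 is optimal.

3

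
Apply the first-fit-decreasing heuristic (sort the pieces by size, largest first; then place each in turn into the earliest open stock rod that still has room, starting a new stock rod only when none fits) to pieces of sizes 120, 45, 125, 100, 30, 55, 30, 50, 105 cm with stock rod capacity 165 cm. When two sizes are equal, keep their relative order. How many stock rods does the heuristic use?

Sorted descending: 125, 120, 105, 100, 55, 50, 45, 30, 30.
  125 → stock rod 1 (new)  [load 125/165]
  120 → stock rod 2 (new)  [load 120/165]
  105 → stock rod 3 (new)  [load 105/165]
  100 → stock rod 4 (new)  [load 100/165]
  55 → stock rod 3  [load 160/165]
  50 → stock rod 4  [load 150/165]
  45 → stock rod 2  [load 165/165]
  30 → stock rod 1  [load 155/165]
  30 → stock rod 5 (new)  [load 30/165]
5 stock rods opened.

5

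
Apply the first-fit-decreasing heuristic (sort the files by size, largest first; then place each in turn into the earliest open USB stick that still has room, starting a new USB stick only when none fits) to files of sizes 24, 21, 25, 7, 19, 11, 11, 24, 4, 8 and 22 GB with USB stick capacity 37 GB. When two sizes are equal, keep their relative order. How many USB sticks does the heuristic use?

Sorted descending: 25, 24, 24, 22, 21, 19, 11, 11, 8, 7, 4.
  25 → USB stick 1 (new)  [load 25/37]
  24 → USB stick 2 (new)  [load 24/37]
  24 → USB stick 3 (new)  [load 24/37]
  22 → USB stick 4 (new)  [load 22/37]
  21 → USB stick 5 (new)  [load 21/37]
  19 → USB stick 6 (new)  [load 19/37]
  11 → USB stick 1  [load 36/37]
  11 → USB stick 2  [load 35/37]
  8 → USB stick 3  [load 32/37]
  7 → USB stick 4  [load 29/37]
  4 → USB stick 3  [load 36/37]
6 USB sticks opened.

6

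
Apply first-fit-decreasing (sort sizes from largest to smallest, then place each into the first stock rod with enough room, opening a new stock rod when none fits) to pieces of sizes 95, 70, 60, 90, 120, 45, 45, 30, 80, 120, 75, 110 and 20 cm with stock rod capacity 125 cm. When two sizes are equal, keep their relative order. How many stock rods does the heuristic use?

Sorted descending: 120, 120, 110, 95, 90, 80, 75, 70, 60, 45, 45, 30, 20.
  120 → stock rod 1 (new)  [load 120/125]
  120 → stock rod 2 (new)  [load 120/125]
  110 → stock rod 3 (new)  [load 110/125]
  95 → stock rod 4 (new)  [load 95/125]
  90 → stock rod 5 (new)  [load 90/125]
  80 → stock rod 6 (new)  [load 80/125]
  75 → stock rod 7 (new)  [load 75/125]
  70 → stock rod 8 (new)  [load 70/125]
  60 → stock rod 9 (new)  [load 60/125]
  45 → stock rod 6  [load 125/125]
  45 → stock rod 7  [load 120/125]
  30 → stock rod 4  [load 125/125]
  20 → stock rod 5  [load 110/125]
9 stock rods opened.

9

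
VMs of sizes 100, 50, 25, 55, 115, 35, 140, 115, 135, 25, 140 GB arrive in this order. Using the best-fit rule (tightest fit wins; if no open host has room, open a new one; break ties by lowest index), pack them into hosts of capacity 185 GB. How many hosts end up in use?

6

  100 → host 1 (new)  [load 100/185]
  50 → host 1  [load 150/185]
  25 → host 1  [load 175/185]
  55 → host 2 (new)  [load 55/185]
  115 → host 2  [load 170/185]
  35 → host 3 (new)  [load 35/185]
  140 → host 3  [load 175/185]
  115 → host 4 (new)  [load 115/185]
  135 → host 5 (new)  [load 135/185]
  25 → host 5  [load 160/185]
  140 → host 6 (new)  [load 140/185]
6 hosts opened.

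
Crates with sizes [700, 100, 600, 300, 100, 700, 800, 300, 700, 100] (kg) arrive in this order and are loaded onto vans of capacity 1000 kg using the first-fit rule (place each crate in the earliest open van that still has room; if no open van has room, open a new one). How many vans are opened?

5

  700 → van 1 (new)  [load 700/1000]
  100 → van 1  [load 800/1000]
  600 → van 2 (new)  [load 600/1000]
  300 → van 2  [load 900/1000]
  100 → van 1  [load 900/1000]
  700 → van 3 (new)  [load 700/1000]
  800 → van 4 (new)  [load 800/1000]
  300 → van 3  [load 1000/1000]
  700 → van 5 (new)  [load 700/1000]
  100 → van 1  [load 1000/1000]
5 vans opened.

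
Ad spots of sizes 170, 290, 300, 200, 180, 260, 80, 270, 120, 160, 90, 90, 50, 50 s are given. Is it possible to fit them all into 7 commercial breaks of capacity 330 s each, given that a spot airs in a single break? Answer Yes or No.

Total = 2310 s; ⌈2310/330⌉ = 7.
The bound of 7 does not rule out 7, but exhaustive search shows no assignment into 7 commercial breaks of capacity 330 s exists — the minimum is 8.

No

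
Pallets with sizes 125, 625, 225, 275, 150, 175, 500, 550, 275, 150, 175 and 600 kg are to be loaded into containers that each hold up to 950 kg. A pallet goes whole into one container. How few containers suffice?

5

Total = 625 + 600 + 550 + 500 + 275 + 275 + 225 + 175 + 175 + 150 + 150 + 125 = 3825 kg.
Lower bound: ⌈3825/950⌉ = 5 containers.
A packing using 5 containers:
  container 1: 625 + 275 = 900
  container 2: 600 + 275 = 875
  container 3: 550 + 225 + 175 = 950
  container 4: 500 + 175 + 150 + 125 = 950
  container 5: 150 = 150
This matches the lower bound, so 5 is optimal.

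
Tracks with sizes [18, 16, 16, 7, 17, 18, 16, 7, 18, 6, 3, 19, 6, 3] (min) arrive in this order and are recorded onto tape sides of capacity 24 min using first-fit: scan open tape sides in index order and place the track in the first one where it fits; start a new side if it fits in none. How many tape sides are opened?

  18 → side 1 (new)  [load 18/24]
  16 → side 2 (new)  [load 16/24]
  16 → side 3 (new)  [load 16/24]
  7 → side 2  [load 23/24]
  17 → side 4 (new)  [load 17/24]
  18 → side 5 (new)  [load 18/24]
  16 → side 6 (new)  [load 16/24]
  7 → side 3  [load 23/24]
  18 → side 7 (new)  [load 18/24]
  6 → side 1  [load 24/24]
  3 → side 4  [load 20/24]
  19 → side 8 (new)  [load 19/24]
  6 → side 5  [load 24/24]
  3 → side 4  [load 23/24]
8 tape sides opened.

8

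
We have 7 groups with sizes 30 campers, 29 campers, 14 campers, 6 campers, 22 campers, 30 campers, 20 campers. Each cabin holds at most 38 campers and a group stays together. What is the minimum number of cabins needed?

Total = 30 + 30 + 29 + 22 + 20 + 14 + 6 = 151 campers.
Lower bound: ⌈151/38⌉ = 4 cabins.
Also, 5 groups each exceed 19 campers, and no two of those can share a cabin, so at least 5 cabins are needed.
A packing using 5 cabins:
  cabin 1: 30 + 6 = 36
  cabin 2: 30 = 30
  cabin 3: 29 = 29
  cabin 4: 22 + 14 = 36
  cabin 5: 20 = 20
This matches the lower bound, so 5 is optimal.

5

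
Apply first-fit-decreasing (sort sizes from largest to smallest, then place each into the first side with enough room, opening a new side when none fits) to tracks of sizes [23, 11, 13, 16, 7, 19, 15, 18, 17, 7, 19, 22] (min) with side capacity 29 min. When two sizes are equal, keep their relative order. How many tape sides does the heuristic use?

8

Sorted descending: 23, 22, 19, 19, 18, 17, 16, 15, 13, 11, 7, 7.
  23 → side 1 (new)  [load 23/29]
  22 → side 2 (new)  [load 22/29]
  19 → side 3 (new)  [load 19/29]
  19 → side 4 (new)  [load 19/29]
  18 → side 5 (new)  [load 18/29]
  17 → side 6 (new)  [load 17/29]
  16 → side 7 (new)  [load 16/29]
  15 → side 8 (new)  [load 15/29]
  13 → side 7  [load 29/29]
  11 → side 5  [load 29/29]
  7 → side 2  [load 29/29]
  7 → side 3  [load 26/29]
8 tape sides opened.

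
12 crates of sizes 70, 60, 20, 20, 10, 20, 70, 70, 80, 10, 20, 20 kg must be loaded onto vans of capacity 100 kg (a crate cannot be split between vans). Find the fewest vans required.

5

Total = 80 + 70 + 70 + 70 + 60 + 20 + 20 + 20 + 20 + 20 + 10 + 10 = 470 kg.
Lower bound: ⌈470/100⌉ = 5 vans.
A packing using 5 vans:
  van 1: 80 + 20 = 100
  van 2: 70 + 20 + 10 = 100
  van 3: 70 + 20 + 10 = 100
  van 4: 70 + 20 = 90
  van 5: 60 + 20 = 80
This matches the lower bound, so 5 is optimal.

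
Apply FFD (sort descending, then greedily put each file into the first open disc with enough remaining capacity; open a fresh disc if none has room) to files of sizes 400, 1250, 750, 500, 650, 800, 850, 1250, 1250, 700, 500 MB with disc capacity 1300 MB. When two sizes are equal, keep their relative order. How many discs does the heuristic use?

Sorted descending: 1250, 1250, 1250, 850, 800, 750, 700, 650, 500, 500, 400.
  1250 → disc 1 (new)  [load 1250/1300]
  1250 → disc 2 (new)  [load 1250/1300]
  1250 → disc 3 (new)  [load 1250/1300]
  850 → disc 4 (new)  [load 850/1300]
  800 → disc 5 (new)  [load 800/1300]
  750 → disc 6 (new)  [load 750/1300]
  700 → disc 7 (new)  [load 700/1300]
  650 → disc 8 (new)  [load 650/1300]
  500 → disc 5  [load 1300/1300]
  500 → disc 6  [load 1250/1300]
  400 → disc 4  [load 1250/1300]
8 discs opened.

8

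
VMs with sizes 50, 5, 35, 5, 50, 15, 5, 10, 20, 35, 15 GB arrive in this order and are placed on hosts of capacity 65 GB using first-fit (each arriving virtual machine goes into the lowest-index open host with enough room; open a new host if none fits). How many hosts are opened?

4

  50 → host 1 (new)  [load 50/65]
  5 → host 1  [load 55/65]
  35 → host 2 (new)  [load 35/65]
  5 → host 1  [load 60/65]
  50 → host 3 (new)  [load 50/65]
  15 → host 2  [load 50/65]
  5 → host 1  [load 65/65]
  10 → host 2  [load 60/65]
  20 → host 4 (new)  [load 20/65]
  35 → host 4  [load 55/65]
  15 → host 3  [load 65/65]
4 hosts opened.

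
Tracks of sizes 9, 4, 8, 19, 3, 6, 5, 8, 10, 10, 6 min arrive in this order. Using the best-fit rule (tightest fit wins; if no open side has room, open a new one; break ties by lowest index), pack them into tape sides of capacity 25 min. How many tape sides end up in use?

  9 → side 1 (new)  [load 9/25]
  4 → side 1  [load 13/25]
  8 → side 1  [load 21/25]
  19 → side 2 (new)  [load 19/25]
  3 → side 1  [load 24/25]
  6 → side 2  [load 25/25]
  5 → side 3 (new)  [load 5/25]
  8 → side 3  [load 13/25]
  10 → side 3  [load 23/25]
  10 → side 4 (new)  [load 10/25]
  6 → side 4  [load 16/25]
4 tape sides opened.

4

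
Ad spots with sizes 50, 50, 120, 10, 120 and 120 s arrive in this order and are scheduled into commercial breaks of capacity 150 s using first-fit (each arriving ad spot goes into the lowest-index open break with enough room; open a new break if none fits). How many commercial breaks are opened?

  50 → break 1 (new)  [load 50/150]
  50 → break 1  [load 100/150]
  120 → break 2 (new)  [load 120/150]
  10 → break 1  [load 110/150]
  120 → break 3 (new)  [load 120/150]
  120 → break 4 (new)  [load 120/150]
4 commercial breaks opened.

4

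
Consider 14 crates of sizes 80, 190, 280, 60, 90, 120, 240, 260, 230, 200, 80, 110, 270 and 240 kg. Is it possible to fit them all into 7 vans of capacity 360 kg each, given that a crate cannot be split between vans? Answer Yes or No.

No

Total = 2450 kg; ⌈2450/360⌉ = 7.
8 crates each exceed half the capacity and cannot share a van, forcing at least 8 vans.
At least 8 vans are required, but only 7 are allowed.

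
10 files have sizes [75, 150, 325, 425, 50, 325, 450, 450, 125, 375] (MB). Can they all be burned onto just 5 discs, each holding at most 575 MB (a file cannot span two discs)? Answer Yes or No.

No

Total = 2750 MB; ⌈2750/575⌉ = 5.
6 files each exceed half the capacity and cannot share a disc, forcing at least 6 discs.
At least 6 discs are required, but only 5 are allowed.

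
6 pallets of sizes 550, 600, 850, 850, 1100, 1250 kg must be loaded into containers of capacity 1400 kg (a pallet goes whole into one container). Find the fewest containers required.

Total = 1250 + 1100 + 850 + 850 + 600 + 550 = 5200 kg.
Lower bound: ⌈5200/1400⌉ = 4 containers.
A packing using 5 containers:
  container 1: 1250 = 1250
  container 2: 1100 = 1100
  container 3: 850 + 550 = 1400
  container 4: 850 = 850
  container 5: 600 = 600
No arrangement into 4 containers stays within capacity, so 5 is optimal.

5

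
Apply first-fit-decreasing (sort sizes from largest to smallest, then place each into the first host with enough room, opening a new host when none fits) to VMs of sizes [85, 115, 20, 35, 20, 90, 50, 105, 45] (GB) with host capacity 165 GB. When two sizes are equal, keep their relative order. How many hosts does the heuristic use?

Sorted descending: 115, 105, 90, 85, 50, 45, 35, 20, 20.
  115 → host 1 (new)  [load 115/165]
  105 → host 2 (new)  [load 105/165]
  90 → host 3 (new)  [load 90/165]
  85 → host 4 (new)  [load 85/165]
  50 → host 1  [load 165/165]
  45 → host 2  [load 150/165]
  35 → host 3  [load 125/165]
  20 → host 3  [load 145/165]
  20 → host 3  [load 165/165]
4 hosts opened.

4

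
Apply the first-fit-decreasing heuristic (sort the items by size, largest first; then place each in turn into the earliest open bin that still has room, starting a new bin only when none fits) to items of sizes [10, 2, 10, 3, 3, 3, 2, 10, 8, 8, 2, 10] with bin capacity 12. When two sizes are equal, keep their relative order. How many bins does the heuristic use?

7

Sorted descending: 10, 10, 10, 10, 8, 8, 3, 3, 3, 2, 2, 2.
  10 → bin 1 (new)  [load 10/12]
  10 → bin 2 (new)  [load 10/12]
  10 → bin 3 (new)  [load 10/12]
  10 → bin 4 (new)  [load 10/12]
  8 → bin 5 (new)  [load 8/12]
  8 → bin 6 (new)  [load 8/12]
  3 → bin 5  [load 11/12]
  3 → bin 6  [load 11/12]
  3 → bin 7 (new)  [load 3/12]
  2 → bin 1  [load 12/12]
  2 → bin 2  [load 12/12]
  2 → bin 3  [load 12/12]
7 bins opened.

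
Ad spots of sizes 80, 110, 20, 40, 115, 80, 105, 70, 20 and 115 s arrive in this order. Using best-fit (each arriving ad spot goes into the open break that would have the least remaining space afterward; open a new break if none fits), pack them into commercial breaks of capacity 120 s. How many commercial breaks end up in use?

7

  80 → break 1 (new)  [load 80/120]
  110 → break 2 (new)  [load 110/120]
  20 → break 1  [load 100/120]
  40 → break 3 (new)  [load 40/120]
  115 → break 4 (new)  [load 115/120]
  80 → break 3  [load 120/120]
  105 → break 5 (new)  [load 105/120]
  70 → break 6 (new)  [load 70/120]
  20 → break 1  [load 120/120]
  115 → break 7 (new)  [load 115/120]
7 commercial breaks opened.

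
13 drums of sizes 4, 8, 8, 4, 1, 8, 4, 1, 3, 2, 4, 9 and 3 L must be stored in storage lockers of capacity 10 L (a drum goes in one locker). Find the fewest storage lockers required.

Total = 9 + 8 + 8 + 8 + 4 + 4 + 4 + 4 + 3 + 3 + 2 + 1 + 1 = 59 L.
Lower bound: ⌈59/10⌉ = 6 storage lockers.
A packing using 7 storage lockers:
  locker 1: 9 + 1 = 10
  locker 2: 8 + 2 = 10
  locker 3: 8 + 1 = 9
  locker 4: 8 = 8
  locker 5: 4 + 4 = 8
  locker 6: 4 + 4 = 8
  locker 7: 3 + 3 = 6
No arrangement into 6 storage lockers stays within capacity, so 7 is optimal.

7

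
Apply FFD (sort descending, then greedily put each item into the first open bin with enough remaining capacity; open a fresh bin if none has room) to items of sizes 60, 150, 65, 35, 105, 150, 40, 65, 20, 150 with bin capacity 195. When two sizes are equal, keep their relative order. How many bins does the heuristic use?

Sorted descending: 150, 150, 150, 105, 65, 65, 60, 40, 35, 20.
  150 → bin 1 (new)  [load 150/195]
  150 → bin 2 (new)  [load 150/195]
  150 → bin 3 (new)  [load 150/195]
  105 → bin 4 (new)  [load 105/195]
  65 → bin 4  [load 170/195]
  65 → bin 5 (new)  [load 65/195]
  60 → bin 5  [load 125/195]
  40 → bin 1  [load 190/195]
  35 → bin 2  [load 185/195]
  20 → bin 3  [load 170/195]
5 bins opened.

5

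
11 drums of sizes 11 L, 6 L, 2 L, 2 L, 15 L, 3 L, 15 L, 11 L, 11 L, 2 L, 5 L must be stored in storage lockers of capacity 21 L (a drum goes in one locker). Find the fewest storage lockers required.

5

Total = 15 + 15 + 11 + 11 + 11 + 6 + 5 + 3 + 2 + 2 + 2 = 83 L.
Lower bound: ⌈83/21⌉ = 4 storage lockers.
Also, 5 drums each exceed 21/2 L, and no two of those can share a locker, so at least 5 storage lockers are needed.
A packing using 5 storage lockers:
  locker 1: 15 + 6 = 21
  locker 2: 15 + 5 = 20
  locker 3: 11 + 3 + 2 + 2 + 2 = 20
  locker 4: 11 = 11
  locker 5: 11 = 11
This matches the lower bound, so 5 is optimal.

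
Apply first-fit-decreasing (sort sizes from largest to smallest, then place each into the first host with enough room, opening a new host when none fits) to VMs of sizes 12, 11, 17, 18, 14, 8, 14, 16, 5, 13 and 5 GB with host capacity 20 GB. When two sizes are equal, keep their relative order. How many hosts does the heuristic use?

Sorted descending: 18, 17, 16, 14, 14, 13, 12, 11, 8, 5, 5.
  18 → host 1 (new)  [load 18/20]
  17 → host 2 (new)  [load 17/20]
  16 → host 3 (new)  [load 16/20]
  14 → host 4 (new)  [load 14/20]
  14 → host 5 (new)  [load 14/20]
  13 → host 6 (new)  [load 13/20]
  12 → host 7 (new)  [load 12/20]
  11 → host 8 (new)  [load 11/20]
  8 → host 7  [load 20/20]
  5 → host 4  [load 19/20]
  5 → host 5  [load 19/20]
8 hosts opened.

8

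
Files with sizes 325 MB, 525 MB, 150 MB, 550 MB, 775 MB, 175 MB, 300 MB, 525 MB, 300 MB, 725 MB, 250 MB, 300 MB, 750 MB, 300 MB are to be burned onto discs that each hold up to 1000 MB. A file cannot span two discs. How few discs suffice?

Total = 775 + 750 + 725 + 550 + 525 + 525 + 325 + 300 + 300 + 300 + 300 + 250 + 175 + 150 = 5950 MB.
Lower bound: ⌈5950/1000⌉ = 6 discs.
A packing using 7 discs:
  disc 1: 775 + 175 = 950
  disc 2: 750 + 250 = 1000
  disc 3: 725 + 150 = 875
  disc 4: 550 + 325 = 875
  disc 5: 525 + 300 = 825
  disc 6: 525 + 300 = 825
  disc 7: 300 + 300 = 600
No arrangement into 6 discs stays within capacity, so 7 is optimal.

7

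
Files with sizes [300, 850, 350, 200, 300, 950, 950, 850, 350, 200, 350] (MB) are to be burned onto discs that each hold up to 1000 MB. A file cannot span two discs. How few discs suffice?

Total = 950 + 950 + 850 + 850 + 350 + 350 + 350 + 300 + 300 + 200 + 200 = 5650 MB.
Lower bound: ⌈5650/1000⌉ = 6 discs.
A packing using 7 discs:
  disc 1: 950 = 950
  disc 2: 950 = 950
  disc 3: 850 = 850
  disc 4: 850 = 850
  disc 5: 350 + 350 + 300 = 1000
  disc 6: 350 + 300 + 200 = 850
  disc 7: 200 = 200
No arrangement into 6 discs stays within capacity, so 7 is optimal.

7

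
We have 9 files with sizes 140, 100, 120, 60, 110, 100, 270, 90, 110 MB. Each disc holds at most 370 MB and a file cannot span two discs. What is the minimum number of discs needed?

3

Total = 270 + 140 + 120 + 110 + 110 + 100 + 100 + 90 + 60 = 1100 MB.
Lower bound: ⌈1100/370⌉ = 3 discs.
A packing using 3 discs:
  disc 1: 270 + 100 = 370
  disc 2: 140 + 120 + 110 = 370
  disc 3: 110 + 100 + 90 + 60 = 360
This matches the lower bound, so 3 is optimal.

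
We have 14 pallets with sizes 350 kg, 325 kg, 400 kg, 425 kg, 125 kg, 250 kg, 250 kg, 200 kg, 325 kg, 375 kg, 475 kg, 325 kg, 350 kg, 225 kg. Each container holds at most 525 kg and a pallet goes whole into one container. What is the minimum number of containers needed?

11

Total = 475 + 425 + 400 + 375 + 350 + 350 + 325 + 325 + 325 + 250 + 250 + 225 + 200 + 125 = 4400 kg.
Lower bound: ⌈4400/525⌉ = 9 containers.
A packing using 11 containers:
  container 1: 475 = 475
  container 2: 425 = 425
  container 3: 400 + 125 = 525
  container 4: 375 = 375
  container 5: 350 = 350
  container 6: 350 = 350
  container 7: 325 + 200 = 525
  container 8: 325 = 325
  container 9: 325 = 325
  container 10: 250 + 250 = 500
  container 11: 225 = 225
No arrangement into 10 containers stays within capacity, so 11 is optimal.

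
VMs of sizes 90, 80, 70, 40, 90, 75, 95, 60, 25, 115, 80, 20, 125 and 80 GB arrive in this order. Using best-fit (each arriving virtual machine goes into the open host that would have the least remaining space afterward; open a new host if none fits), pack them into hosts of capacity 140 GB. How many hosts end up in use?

10

  90 → host 1 (new)  [load 90/140]
  80 → host 2 (new)  [load 80/140]
  70 → host 3 (new)  [load 70/140]
  40 → host 1  [load 130/140]
  90 → host 4 (new)  [load 90/140]
  75 → host 5 (new)  [load 75/140]
  95 → host 6 (new)  [load 95/140]
  60 → host 2  [load 140/140]
  25 → host 6  [load 120/140]
  115 → host 7 (new)  [load 115/140]
  80 → host 8 (new)  [load 80/140]
  20 → host 6  [load 140/140]
  125 → host 9 (new)  [load 125/140]
  80 → host 10 (new)  [load 80/140]
10 hosts opened.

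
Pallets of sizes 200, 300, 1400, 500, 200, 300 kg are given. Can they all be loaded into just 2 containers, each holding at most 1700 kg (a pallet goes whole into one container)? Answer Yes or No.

Yes

A valid assignment using 2 containers:
  container 1: 1400 + 300 = 1700
  container 2: 500 + 300 + 200 + 200 = 1200
Every load is within 1700 kg, so 2 containers suffice.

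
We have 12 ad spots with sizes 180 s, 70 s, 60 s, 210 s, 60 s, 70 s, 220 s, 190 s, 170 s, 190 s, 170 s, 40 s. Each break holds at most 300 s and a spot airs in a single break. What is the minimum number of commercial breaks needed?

Total = 220 + 210 + 190 + 190 + 180 + 170 + 170 + 70 + 70 + 60 + 60 + 40 = 1630 s.
Lower bound: ⌈1630/300⌉ = 6 commercial breaks.
Also, 7 ad spots each exceed 150 s, and no two of those can share a break, so at least 7 commercial breaks are needed.
A packing using 7 commercial breaks:
  break 1: 220 + 70 = 290
  break 2: 210 + 70 = 280
  break 3: 190 + 60 + 40 = 290
  break 4: 190 + 60 = 250
  break 5: 180 = 180
  break 6: 170 = 170
  break 7: 170 = 170
This matches the lower bound, so 7 is optimal.

7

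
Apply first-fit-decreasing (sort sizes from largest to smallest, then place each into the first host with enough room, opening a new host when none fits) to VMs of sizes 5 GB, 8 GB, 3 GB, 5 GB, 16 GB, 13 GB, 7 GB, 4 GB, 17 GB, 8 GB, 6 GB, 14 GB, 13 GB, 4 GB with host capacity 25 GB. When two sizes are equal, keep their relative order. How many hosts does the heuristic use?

5

Sorted descending: 17, 16, 14, 13, 13, 8, 8, 7, 6, 5, 5, 4, 4, 3.
  17 → host 1 (new)  [load 17/25]
  16 → host 2 (new)  [load 16/25]
  14 → host 3 (new)  [load 14/25]
  13 → host 4 (new)  [load 13/25]
  13 → host 5 (new)  [load 13/25]
  8 → host 1  [load 25/25]
  8 → host 2  [load 24/25]
  7 → host 3  [load 21/25]
  6 → host 4  [load 19/25]
  5 → host 4  [load 24/25]
  5 → host 5  [load 18/25]
  4 → host 3  [load 25/25]
  4 → host 5  [load 22/25]
  3 → host 5  [load 25/25]
5 hosts opened.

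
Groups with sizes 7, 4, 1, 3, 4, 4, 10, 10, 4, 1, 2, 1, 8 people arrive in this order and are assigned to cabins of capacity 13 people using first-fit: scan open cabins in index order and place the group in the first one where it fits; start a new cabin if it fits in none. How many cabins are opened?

  7 → cabin 1 (new)  [load 7/13]
  4 → cabin 1  [load 11/13]
  1 → cabin 1  [load 12/13]
  3 → cabin 2 (new)  [load 3/13]
  4 → cabin 2  [load 7/13]
  4 → cabin 2  [load 11/13]
  10 → cabin 3 (new)  [load 10/13]
  10 → cabin 4 (new)  [load 10/13]
  4 → cabin 5 (new)  [load 4/13]
  1 → cabin 1  [load 13/13]
  2 → cabin 2  [load 13/13]
  1 → cabin 3  [load 11/13]
  8 → cabin 5  [load 12/13]
5 cabins opened.

5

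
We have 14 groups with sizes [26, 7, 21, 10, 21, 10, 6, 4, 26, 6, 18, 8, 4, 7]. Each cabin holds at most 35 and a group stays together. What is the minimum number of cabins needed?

Total = 26 + 26 + 21 + 21 + 18 + 10 + 10 + 8 + 7 + 7 + 6 + 6 + 4 + 4 = 174.
Lower bound: ⌈174/35⌉ = 5 cabins.
A packing using 6 cabins:
  cabin 1: 26 + 8 = 34
  cabin 2: 26 + 7 = 33
  cabin 3: 21 + 10 + 4 = 35
  cabin 4: 21 + 10 + 4 = 35
  cabin 5: 18 + 7 + 6 = 31
  cabin 6: 6 = 6
No arrangement into 5 cabins stays within capacity, so 6 is optimal.

6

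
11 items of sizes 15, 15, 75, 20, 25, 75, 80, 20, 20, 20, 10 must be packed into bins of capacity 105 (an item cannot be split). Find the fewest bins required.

4

Total = 80 + 75 + 75 + 25 + 20 + 20 + 20 + 20 + 15 + 15 + 10 = 375.
Lower bound: ⌈375/105⌉ = 4 bins.
A packing using 4 bins:
  bin 1: 80 + 25 = 105
  bin 2: 75 + 20 + 10 = 105
  bin 3: 75 + 20 = 95
  bin 4: 20 + 20 + 15 + 15 = 70
This matches the lower bound, so 4 is optimal.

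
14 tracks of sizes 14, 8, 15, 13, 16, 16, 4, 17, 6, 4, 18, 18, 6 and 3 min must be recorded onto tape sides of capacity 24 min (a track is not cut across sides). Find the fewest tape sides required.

8

Total = 18 + 18 + 17 + 16 + 16 + 15 + 14 + 13 + 8 + 6 + 6 + 4 + 4 + 3 = 158 min.
Lower bound: ⌈158/24⌉ = 7 tape sides.
Also, 8 tracks each exceed 12 min, and no two of those can share a side, so at least 8 tape sides are needed.
A packing using 8 tape sides:
  side 1: 18 + 6 = 24
  side 2: 18 + 6 = 24
  side 3: 17 + 4 + 3 = 24
  side 4: 16 + 8 = 24
  side 5: 16 + 4 = 20
  side 6: 15 = 15
  side 7: 14 = 14
  side 8: 13 = 13
This matches the lower bound, so 8 is optimal.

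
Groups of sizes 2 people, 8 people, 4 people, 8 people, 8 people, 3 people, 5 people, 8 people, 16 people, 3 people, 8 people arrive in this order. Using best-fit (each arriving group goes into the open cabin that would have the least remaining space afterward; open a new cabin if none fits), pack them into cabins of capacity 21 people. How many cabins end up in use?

  2 → cabin 1 (new)  [load 2/21]
  8 → cabin 1  [load 10/21]
  4 → cabin 1  [load 14/21]
  8 → cabin 2 (new)  [load 8/21]
  8 → cabin 2  [load 16/21]
  3 → cabin 2  [load 19/21]
  5 → cabin 1  [load 19/21]
  8 → cabin 3 (new)  [load 8/21]
  16 → cabin 4 (new)  [load 16/21]
  3 → cabin 4  [load 19/21]
  8 → cabin 3  [load 16/21]
4 cabins opened.

4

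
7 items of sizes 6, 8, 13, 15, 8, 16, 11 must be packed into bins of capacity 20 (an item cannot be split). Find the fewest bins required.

Total = 16 + 15 + 13 + 11 + 8 + 8 + 6 = 77.
Lower bound: ⌈77/20⌉ = 4 bins.
A packing using 5 bins:
  bin 1: 16 = 16
  bin 2: 15 = 15
  bin 3: 13 + 6 = 19
  bin 4: 11 + 8 = 19
  bin 5: 8 = 8
No arrangement into 4 bins stays within capacity, so 5 is optimal.

5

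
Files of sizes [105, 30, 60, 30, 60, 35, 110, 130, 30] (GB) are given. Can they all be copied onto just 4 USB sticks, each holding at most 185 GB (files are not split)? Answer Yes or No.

Yes

A valid assignment using 4 USB sticks:
  USB stick 1: 130 + 35 = 165
  USB stick 2: 110 + 60 = 170
  USB stick 3: 105 + 60 = 165
  USB stick 4: 30 + 30 + 30 = 90
Every load is within 185 GB, so 4 USB sticks suffice.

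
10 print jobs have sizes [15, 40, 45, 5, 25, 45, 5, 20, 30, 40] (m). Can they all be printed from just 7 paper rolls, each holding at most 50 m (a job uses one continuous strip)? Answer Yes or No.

Yes

A valid assignment using 6 paper rolls:
  roll 1: 45 + 5 = 50
  roll 2: 45 + 5 = 50
  roll 3: 40 = 40
  roll 4: 40 = 40
  roll 5: 30 + 20 = 50
  roll 6: 25 + 15 = 40
That uses only 6 ≤ 7, so 7 paper rolls are enough.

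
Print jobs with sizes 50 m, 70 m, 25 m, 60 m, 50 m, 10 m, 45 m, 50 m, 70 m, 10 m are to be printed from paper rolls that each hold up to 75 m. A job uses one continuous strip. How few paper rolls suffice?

7

Total = 70 + 70 + 60 + 50 + 50 + 50 + 45 + 25 + 10 + 10 = 440 m.
Lower bound: ⌈440/75⌉ = 6 paper rolls.
Also, 7 print jobs each exceed 75/2 m, and no two of those can share a roll, so at least 7 paper rolls are needed.
A packing using 7 paper rolls:
  roll 1: 70 = 70
  roll 2: 70 = 70
  roll 3: 60 + 10 = 70
  roll 4: 50 + 25 = 75
  roll 5: 50 + 10 = 60
  roll 6: 50 = 50
  roll 7: 45 = 45
This matches the lower bound, so 7 is optimal.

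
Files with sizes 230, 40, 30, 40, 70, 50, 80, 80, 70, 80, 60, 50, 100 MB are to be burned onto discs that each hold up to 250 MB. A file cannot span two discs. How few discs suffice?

Total = 230 + 100 + 80 + 80 + 80 + 70 + 70 + 60 + 50 + 50 + 40 + 40 + 30 = 980 MB.
Lower bound: ⌈980/250⌉ = 4 discs.
A packing using 4 discs:
  disc 1: 230 = 230
  disc 2: 100 + 80 + 70 = 250
  disc 3: 80 + 80 + 60 + 30 = 250
  disc 4: 70 + 50 + 50 + 40 + 40 = 250
This matches the lower bound, so 4 is optimal.

4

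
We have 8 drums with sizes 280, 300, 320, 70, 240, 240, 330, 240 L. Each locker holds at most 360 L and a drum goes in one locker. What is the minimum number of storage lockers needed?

7

Total = 330 + 320 + 300 + 280 + 240 + 240 + 240 + 70 = 2020 L.
Lower bound: ⌈2020/360⌉ = 6 storage lockers.
Also, 7 drums each exceed 180 L, and no two of those can share a locker, so at least 7 storage lockers are needed.
A packing using 7 storage lockers:
  locker 1: 330 = 330
  locker 2: 320 = 320
  locker 3: 300 = 300
  locker 4: 280 + 70 = 350
  locker 5: 240 = 240
  locker 6: 240 = 240
  locker 7: 240 = 240
This matches the lower bound, so 7 is optimal.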